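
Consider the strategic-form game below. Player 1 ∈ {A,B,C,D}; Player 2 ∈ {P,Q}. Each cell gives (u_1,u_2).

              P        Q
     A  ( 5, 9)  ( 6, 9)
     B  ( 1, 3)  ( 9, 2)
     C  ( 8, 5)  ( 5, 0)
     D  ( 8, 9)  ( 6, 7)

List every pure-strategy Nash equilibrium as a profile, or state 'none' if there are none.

Nash profiles: (C,P), (D,P)

(A,P): not NE [P1→D gives 8>5]
(A,Q): not NE [P1→B gives 9>6]
(B,P): not NE [P1→D gives 8>1]
(B,Q): not NE [P2→P gives 3>2]
(C,P): NE
(C,Q): not NE [P1→B gives 9>5; P2→P gives 5>0]
(D,P): NE
(D,Q): not NE [P1→B gives 9>6; P2→P gives 9>7]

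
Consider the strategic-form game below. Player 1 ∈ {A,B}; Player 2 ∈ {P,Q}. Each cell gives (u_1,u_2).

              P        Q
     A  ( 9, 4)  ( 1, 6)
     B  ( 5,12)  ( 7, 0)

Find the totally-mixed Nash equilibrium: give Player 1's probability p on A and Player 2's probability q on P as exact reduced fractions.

P1 indiff ⇒ q·9+(1-q)·1 = q·5+(1-q)·7 ⇒ q(4) = (1-q)(6) ⇒ q = 3/5
P2 indiff ⇒ p·4+(1-p)·12 = p·6+(1-p)·0 ⇒ p(-2) = (1-p)(-12) ⇒ p = 6/7

P1 mixes 6/7 on A; P2 mixes 3/5 on P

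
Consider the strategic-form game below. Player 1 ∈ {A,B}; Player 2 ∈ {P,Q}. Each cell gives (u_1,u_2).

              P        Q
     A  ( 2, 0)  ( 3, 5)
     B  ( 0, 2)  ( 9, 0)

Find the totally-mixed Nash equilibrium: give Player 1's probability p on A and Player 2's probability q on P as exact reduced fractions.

P1 mixes 2/7 on A; P2 mixes 3/4 on P

P1 indiff ⇒ q·2+(1-q)·3 = q·0+(1-q)·9 ⇒ q(2) = (1-q)(6) ⇒ q = 3/4
P2 indiff ⇒ p·0+(1-p)·2 = p·5+(1-p)·0 ⇒ p(-5) = (1-p)(-2) ⇒ p = 2/7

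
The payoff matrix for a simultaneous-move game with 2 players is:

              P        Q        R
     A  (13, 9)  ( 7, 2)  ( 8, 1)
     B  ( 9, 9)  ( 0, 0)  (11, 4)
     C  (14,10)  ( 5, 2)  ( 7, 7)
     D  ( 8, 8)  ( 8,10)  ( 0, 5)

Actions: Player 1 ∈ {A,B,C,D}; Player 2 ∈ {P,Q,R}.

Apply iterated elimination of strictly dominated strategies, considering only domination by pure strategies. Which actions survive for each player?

P2 drop R (P beats it: A:9>1 B:9>4 C:10>7 D:8>5)
P1 drop B (A beats it: P:13>9 Q:7>0)
P1→{A,C,D} P2→{P,Q}

Remaining: P1:{A,C,D} P2:{P,Q}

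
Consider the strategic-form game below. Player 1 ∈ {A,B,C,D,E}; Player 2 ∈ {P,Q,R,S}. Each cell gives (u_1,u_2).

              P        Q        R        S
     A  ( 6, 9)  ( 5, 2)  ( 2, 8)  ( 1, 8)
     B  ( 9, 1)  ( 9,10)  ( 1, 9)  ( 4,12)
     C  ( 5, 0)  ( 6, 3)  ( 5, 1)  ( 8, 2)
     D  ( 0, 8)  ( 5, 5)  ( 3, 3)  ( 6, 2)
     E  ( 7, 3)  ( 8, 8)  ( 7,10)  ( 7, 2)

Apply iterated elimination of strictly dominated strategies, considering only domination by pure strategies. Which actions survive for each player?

P1 drop A (E beats it: P:7>6 Q:8>5 R:7>2 S:7>1)
P1 drop D (C beats it: P:5>0 Q:6>5 R:5>3 S:8>6)
P2 drop P (Q beats it: B:10>1 C:3>0 E:8>3)
P1→{B,C,E} P2→{Q,R,S}

IESDS → P1:{B,C,E} P2:{Q,R,S}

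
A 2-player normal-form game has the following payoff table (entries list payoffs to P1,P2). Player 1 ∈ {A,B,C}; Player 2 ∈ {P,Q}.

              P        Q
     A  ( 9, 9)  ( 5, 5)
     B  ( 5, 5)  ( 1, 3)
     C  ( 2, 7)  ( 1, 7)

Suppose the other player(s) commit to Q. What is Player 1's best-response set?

u_1(A vs Q) = 5
u_1(B vs Q) = 1
u_1(C vs Q) = 1
max payoff 5 at {A}

P1 best: {A}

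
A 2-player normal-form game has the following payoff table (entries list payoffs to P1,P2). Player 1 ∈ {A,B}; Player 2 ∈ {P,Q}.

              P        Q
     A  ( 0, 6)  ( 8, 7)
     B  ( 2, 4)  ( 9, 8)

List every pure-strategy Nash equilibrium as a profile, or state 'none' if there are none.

(A,P): not NE [P1→B gives 2>0; P2→Q gives 7>6]
(A,Q): not NE [P1→B gives 9>8]
(B,P): not NE [P2→Q gives 8>4]
(B,Q): NE

Nash profiles: (B,Q)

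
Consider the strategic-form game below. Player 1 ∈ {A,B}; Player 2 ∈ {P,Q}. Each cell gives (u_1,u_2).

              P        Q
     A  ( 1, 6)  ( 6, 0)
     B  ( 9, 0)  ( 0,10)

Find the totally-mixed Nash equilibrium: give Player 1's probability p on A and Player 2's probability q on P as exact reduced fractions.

(p,q) = (5/8, 3/7)

P1 indiff ⇒ q·1+(1-q)·6 = q·9+(1-q)·0 ⇒ q(-8) = (1-q)(-6) ⇒ q = 3/7
P2 indiff ⇒ p·6+(1-p)·0 = p·0+(1-p)·10 ⇒ p(6) = (1-p)(10) ⇒ p = 5/8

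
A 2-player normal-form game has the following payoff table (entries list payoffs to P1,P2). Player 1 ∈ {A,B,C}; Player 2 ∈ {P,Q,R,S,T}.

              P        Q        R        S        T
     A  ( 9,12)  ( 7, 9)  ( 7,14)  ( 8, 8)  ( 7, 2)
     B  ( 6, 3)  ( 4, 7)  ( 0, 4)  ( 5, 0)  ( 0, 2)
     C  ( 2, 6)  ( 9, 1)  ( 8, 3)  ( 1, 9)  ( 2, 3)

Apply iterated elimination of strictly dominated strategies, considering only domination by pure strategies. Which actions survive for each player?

P1 drop B (A beats it: P:9>6 Q:7>4 R:7>0 S:8>5 T:7>0)
P2 drop Q (P beats it: A:12>9 C:6>1)
P2 drop T (P beats it: A:12>2 C:6>3)
P1→{A,C} P2→{P,R,S}

Remaining: P1:{A,C} P2:{P,R,S}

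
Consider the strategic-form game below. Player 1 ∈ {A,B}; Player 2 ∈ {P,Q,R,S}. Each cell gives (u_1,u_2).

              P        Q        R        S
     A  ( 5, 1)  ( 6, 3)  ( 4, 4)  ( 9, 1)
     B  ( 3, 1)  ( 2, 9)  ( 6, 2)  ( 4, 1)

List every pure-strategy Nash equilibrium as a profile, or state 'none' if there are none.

No pure NE.

(A,P): not NE [P2→R gives 4>1]
(A,Q): not NE [P2→R gives 4>3]
(A,R): not NE [P1→B gives 6>4]
(A,S): not NE [P2→R gives 4>1]
(B,P): not NE [P1→A gives 5>3; P2→Q gives 9>1]
(B,Q): not NE [P1→A gives 6>2]
(B,R): not NE [P2→Q gives 9>2]
(B,S): not NE [P1→A gives 9>4; P2→Q gives 9>1]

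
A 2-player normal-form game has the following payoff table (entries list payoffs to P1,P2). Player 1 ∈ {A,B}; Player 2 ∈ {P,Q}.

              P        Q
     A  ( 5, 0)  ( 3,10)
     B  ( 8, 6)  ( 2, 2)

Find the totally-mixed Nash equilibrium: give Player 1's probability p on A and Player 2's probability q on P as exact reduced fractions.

(p,q) = (2/7, 1/4)

P1 indiff ⇒ q·5+(1-q)·3 = q·8+(1-q)·2 ⇒ q(-3) = (1-q)(-1) ⇒ q = 1/4
P2 indiff ⇒ p·0+(1-p)·6 = p·10+(1-p)·2 ⇒ p(-10) = (1-p)(-4) ⇒ p = 2/7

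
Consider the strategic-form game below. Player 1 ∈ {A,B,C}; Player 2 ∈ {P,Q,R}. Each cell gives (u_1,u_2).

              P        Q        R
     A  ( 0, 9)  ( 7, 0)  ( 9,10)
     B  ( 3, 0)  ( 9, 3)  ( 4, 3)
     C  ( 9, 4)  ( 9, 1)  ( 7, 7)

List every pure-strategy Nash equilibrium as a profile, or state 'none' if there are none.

(A,P): not NE [P1→C gives 9>0; P2→R gives 10>9]
(A,Q): not NE [P1→C gives 9>7; P2→R gives 10>0]
(A,R): NE
(B,P): not NE [P1→C gives 9>3; P2→R gives 3>0]
(B,Q): NE
(B,R): not NE [P1→A gives 9>4]
(C,P): not NE [P2→R gives 7>4]
(C,Q): not NE [P2→R gives 7>1]
(C,R): not NE [P1→A gives 9>7]

PSNE = {(A,R), (B,Q)}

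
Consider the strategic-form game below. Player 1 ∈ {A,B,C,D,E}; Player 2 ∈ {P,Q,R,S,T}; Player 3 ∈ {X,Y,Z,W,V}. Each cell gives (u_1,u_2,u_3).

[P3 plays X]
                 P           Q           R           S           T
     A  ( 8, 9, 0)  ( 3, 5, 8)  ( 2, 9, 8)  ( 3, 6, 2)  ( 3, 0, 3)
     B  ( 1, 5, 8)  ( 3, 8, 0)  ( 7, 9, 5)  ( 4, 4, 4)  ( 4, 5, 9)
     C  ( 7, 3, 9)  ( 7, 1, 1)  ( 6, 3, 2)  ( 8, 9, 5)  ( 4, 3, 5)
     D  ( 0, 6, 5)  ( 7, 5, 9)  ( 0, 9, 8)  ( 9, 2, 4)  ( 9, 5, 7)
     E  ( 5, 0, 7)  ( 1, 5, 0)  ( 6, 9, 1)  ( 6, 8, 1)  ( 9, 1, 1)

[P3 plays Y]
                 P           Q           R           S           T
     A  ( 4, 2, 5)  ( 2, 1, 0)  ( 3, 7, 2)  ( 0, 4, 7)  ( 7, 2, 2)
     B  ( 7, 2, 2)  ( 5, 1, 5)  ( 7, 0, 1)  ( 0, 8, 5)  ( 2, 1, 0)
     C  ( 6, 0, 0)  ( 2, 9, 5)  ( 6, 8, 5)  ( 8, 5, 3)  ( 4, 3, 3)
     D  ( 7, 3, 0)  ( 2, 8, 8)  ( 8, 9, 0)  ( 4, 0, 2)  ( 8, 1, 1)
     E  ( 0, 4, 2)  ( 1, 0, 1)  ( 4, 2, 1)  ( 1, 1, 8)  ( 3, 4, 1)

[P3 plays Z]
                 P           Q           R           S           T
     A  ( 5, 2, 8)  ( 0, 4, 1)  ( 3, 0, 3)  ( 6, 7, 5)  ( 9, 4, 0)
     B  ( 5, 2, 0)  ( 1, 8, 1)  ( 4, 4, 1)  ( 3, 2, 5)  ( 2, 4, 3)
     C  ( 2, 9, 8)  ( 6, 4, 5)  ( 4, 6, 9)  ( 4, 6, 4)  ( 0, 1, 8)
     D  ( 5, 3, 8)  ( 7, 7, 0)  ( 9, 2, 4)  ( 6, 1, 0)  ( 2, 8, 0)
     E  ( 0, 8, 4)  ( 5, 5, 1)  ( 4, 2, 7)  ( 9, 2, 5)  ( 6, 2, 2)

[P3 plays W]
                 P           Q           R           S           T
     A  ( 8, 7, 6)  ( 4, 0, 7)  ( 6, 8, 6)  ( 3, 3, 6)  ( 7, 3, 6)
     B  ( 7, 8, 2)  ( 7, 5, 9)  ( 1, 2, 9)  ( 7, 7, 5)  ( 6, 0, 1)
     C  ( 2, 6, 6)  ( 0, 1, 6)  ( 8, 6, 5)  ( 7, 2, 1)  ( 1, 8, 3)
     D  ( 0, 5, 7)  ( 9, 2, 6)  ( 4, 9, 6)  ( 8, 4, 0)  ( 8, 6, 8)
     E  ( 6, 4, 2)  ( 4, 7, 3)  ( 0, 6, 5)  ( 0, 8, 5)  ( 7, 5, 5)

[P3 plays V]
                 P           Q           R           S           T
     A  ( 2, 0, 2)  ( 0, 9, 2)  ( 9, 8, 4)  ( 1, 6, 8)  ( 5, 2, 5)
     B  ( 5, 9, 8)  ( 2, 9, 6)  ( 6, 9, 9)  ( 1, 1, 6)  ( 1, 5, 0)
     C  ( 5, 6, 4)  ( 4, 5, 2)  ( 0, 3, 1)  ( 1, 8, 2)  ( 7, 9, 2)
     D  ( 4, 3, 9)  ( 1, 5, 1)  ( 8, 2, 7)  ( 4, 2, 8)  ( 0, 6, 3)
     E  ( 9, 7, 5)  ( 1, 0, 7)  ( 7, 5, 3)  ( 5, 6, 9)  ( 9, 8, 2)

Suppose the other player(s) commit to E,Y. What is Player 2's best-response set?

BR_2 = {P,T}

u_2(P vs E,Y) = 4
u_2(Q vs E,Y) = 0
u_2(R vs E,Y) = 2
u_2(S vs E,Y) = 1
u_2(T vs E,Y) = 4
max payoff 4 at {P,T}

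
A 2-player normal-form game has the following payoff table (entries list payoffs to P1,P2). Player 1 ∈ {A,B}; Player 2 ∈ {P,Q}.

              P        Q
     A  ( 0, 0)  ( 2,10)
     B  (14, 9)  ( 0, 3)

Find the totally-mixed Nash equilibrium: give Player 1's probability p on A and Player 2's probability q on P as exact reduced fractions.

P1 indiff ⇒ q·0+(1-q)·2 = q·14+(1-q)·0 ⇒ q(-14) = (1-q)(-2) ⇒ q = 1/8
P2 indiff ⇒ p·0+(1-p)·9 = p·10+(1-p)·3 ⇒ p(-10) = (1-p)(-6) ⇒ p = 3/8

P1 mixes 3/8 on A; P2 mixes 1/8 on P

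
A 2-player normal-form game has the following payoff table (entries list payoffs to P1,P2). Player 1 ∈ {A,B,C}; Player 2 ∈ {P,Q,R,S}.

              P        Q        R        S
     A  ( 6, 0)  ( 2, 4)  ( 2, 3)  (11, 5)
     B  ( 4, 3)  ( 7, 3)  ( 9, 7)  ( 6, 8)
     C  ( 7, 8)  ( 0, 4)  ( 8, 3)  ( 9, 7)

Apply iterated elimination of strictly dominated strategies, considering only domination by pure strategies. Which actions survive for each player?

Remaining: P1:{A,C} P2:{P,S}

P2 drop Q (S beats it: A:5>4 B:8>3 C:7>4)
P2 drop R (S beats it: A:5>3 B:8>7 C:7>3)
P1 drop B (A beats it: P:6>4 S:11>6)
P1→{A,C} P2→{P,S}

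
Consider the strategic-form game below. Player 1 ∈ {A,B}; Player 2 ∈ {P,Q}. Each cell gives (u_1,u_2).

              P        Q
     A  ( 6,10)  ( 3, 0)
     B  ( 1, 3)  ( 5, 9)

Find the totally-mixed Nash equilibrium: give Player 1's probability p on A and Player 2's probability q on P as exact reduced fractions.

p=3/8, q=2/7

P1 indiff ⇒ q·6+(1-q)·3 = q·1+(1-q)·5 ⇒ q(5) = (1-q)(2) ⇒ q = 2/7
P2 indiff ⇒ p·10+(1-p)·3 = p·0+(1-p)·9 ⇒ p(10) = (1-p)(6) ⇒ p = 3/8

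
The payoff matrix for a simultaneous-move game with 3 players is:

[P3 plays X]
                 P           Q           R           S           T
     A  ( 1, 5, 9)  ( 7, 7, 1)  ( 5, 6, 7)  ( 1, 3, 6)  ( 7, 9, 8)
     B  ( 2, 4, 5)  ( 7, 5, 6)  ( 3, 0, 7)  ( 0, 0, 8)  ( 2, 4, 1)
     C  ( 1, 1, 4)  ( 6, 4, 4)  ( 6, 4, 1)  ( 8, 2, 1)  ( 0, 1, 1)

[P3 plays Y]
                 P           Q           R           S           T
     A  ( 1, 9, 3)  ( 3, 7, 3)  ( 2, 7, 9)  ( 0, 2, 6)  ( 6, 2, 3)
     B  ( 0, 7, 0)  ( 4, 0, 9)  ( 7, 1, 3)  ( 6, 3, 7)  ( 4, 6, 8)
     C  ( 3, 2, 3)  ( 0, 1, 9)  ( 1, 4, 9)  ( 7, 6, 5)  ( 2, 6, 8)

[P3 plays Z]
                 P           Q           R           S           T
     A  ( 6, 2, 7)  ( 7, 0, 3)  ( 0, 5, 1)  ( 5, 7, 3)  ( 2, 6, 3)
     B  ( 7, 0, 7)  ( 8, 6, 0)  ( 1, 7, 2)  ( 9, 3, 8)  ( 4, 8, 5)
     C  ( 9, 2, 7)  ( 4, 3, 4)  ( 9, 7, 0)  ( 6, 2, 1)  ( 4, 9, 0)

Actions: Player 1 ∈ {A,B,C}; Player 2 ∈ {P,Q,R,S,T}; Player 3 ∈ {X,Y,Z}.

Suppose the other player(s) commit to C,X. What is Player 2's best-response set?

u_2(P vs C,X) = 1
u_2(Q vs C,X) = 4
u_2(R vs C,X) = 4
u_2(S vs C,X) = 2
u_2(T vs C,X) = 1
max payoff 4 at {Q,R}

BR_2 = {Q,R}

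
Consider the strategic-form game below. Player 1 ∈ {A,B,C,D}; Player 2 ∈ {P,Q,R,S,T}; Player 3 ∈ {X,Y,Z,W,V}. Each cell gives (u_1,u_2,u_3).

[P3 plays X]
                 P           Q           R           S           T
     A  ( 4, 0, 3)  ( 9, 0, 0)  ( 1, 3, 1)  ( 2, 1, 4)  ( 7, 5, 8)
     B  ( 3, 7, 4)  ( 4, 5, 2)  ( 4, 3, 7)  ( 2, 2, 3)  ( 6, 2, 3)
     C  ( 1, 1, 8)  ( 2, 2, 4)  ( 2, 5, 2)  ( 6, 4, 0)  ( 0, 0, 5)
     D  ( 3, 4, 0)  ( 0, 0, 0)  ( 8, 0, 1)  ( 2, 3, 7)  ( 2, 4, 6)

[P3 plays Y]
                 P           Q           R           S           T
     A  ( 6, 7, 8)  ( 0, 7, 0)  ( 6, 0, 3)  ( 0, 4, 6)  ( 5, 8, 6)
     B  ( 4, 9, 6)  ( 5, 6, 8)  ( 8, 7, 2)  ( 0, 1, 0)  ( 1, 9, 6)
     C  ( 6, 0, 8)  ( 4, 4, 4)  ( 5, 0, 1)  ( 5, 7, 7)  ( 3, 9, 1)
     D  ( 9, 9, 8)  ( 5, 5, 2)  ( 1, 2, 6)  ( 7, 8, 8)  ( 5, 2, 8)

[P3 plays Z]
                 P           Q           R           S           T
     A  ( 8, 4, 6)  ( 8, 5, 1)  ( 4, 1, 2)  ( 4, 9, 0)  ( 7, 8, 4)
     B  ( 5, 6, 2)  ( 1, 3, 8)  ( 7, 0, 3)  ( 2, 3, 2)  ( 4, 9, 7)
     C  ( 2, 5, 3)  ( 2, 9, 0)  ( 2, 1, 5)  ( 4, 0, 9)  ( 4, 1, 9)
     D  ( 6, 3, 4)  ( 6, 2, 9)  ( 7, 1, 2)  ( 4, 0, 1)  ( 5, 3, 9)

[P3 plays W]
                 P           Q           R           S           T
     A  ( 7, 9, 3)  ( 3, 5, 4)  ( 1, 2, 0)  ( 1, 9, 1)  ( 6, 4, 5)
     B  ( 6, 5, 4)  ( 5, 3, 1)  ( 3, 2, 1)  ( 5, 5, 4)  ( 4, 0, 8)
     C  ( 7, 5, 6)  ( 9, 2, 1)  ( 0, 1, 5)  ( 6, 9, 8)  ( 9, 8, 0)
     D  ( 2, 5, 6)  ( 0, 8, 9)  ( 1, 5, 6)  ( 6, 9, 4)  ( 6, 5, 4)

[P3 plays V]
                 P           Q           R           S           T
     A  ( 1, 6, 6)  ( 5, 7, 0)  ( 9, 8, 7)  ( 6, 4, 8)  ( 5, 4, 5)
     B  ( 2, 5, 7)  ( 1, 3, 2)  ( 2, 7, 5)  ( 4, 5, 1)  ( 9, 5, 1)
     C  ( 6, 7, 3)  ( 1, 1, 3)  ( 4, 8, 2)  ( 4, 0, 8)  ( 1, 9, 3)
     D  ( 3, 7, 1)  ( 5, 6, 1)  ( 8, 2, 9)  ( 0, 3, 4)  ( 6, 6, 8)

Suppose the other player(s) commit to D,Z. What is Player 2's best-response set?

u_2(P vs D,Z) = 3
u_2(Q vs D,Z) = 2
u_2(R vs D,Z) = 1
u_2(S vs D,Z) = 0
u_2(T vs D,Z) = 3
max payoff 3 at {P,T}

BR_2 = {P,T}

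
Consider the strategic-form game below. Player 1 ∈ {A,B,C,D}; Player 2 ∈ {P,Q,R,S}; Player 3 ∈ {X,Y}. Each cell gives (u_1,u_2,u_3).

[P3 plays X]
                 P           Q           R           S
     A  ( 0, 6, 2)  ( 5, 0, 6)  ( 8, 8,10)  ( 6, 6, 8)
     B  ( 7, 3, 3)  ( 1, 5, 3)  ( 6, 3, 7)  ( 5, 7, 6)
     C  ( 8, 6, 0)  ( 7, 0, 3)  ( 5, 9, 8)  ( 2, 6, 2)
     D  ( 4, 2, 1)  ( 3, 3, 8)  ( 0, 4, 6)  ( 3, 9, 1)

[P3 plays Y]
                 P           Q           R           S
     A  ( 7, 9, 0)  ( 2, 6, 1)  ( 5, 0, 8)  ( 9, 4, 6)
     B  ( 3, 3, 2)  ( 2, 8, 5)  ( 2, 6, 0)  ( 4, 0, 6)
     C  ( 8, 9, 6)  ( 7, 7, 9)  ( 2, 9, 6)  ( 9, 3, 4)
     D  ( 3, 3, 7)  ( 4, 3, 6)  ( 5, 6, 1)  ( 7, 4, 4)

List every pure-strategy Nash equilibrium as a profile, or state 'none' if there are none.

Nash profiles: (A,R,X), (C,P,Y)

(A,P,X): not NE [P1→C gives 8>0; P2→R gives 8>6]
(A,P,Y): not NE [P1→C gives 8>7; P3→X gives 2>0]
(A,Q,X): not NE [P1→C gives 7>5; P2→R gives 8>0]
(A,Q,Y): not NE [P1→C gives 7>2; P2→P gives 9>6; P3→X gives 6>1]
(A,R,X): NE
(A,R,Y): not NE [P2→P gives 9>0; P3→X gives 10>8]
(A,S,X): not NE [P2→R gives 8>6]
(A,S,Y): not NE [P2→P gives 9>4; P3→X gives 8>6]
(B,P,X): not NE [P1→C gives 8>7; P2→S gives 7>3]
(B,P,Y): not NE [P1→C gives 8>3; P2→Q gives 8>3; P3→X gives 3>2]
(B,Q,X): not NE [P1→C gives 7>1; P2→S gives 7>5; P3→Y gives 5>3]
(B,Q,Y): not NE [P1→C gives 7>2]
(B,R,X): not NE [P1→A gives 8>6; P2→S gives 7>3]
(B,R,Y): not NE [P1→D gives 5>2; P2→Q gives 8>6; P3→X gives 7>0]
(B,S,X): not NE [P1→A gives 6>5]
(B,S,Y): not NE [P1→C gives 9>4; P2→Q gives 8>0]
(C,P,X): not NE [P2→R gives 9>6; P3→Y gives 6>0]
(C,P,Y): NE
(C,Q,X): not NE [P2→R gives 9>0; P3→Y gives 9>3]
(C,Q,Y): not NE [P2→R gives 9>7]
(C,R,X): not NE [P1→A gives 8>5]
(C,R,Y): not NE [P1→D gives 5>2; P3→X gives 8>6]
(C,S,X): not NE [P1→A gives 6>2; P2→R gives 9>6; P3→Y gives 4>2]
(C,S,Y): not NE [P2→R gives 9>3]
(D,P,X): not NE [P1→C gives 8>4; P2→S gives 9>2; P3→Y gives 7>1]
(D,P,Y): not NE [P1→C gives 8>3; P2→R gives 6>3]
(D,Q,X): not NE [P1→C gives 7>3; P2→S gives 9>3]
(D,Q,Y): not NE [P1→C gives 7>4; P2→R gives 6>3; P3→X gives 8>6]
(D,R,X): not NE [P1→A gives 8>0; P2→S gives 9>4]
(D,R,Y): not NE [P3→X gives 6>1]
(D,S,X): not NE [P1→A gives 6>3; P3→Y gives 4>1]
(D,S,Y): not NE [P1→C gives 9>7; P2→R gives 6>4]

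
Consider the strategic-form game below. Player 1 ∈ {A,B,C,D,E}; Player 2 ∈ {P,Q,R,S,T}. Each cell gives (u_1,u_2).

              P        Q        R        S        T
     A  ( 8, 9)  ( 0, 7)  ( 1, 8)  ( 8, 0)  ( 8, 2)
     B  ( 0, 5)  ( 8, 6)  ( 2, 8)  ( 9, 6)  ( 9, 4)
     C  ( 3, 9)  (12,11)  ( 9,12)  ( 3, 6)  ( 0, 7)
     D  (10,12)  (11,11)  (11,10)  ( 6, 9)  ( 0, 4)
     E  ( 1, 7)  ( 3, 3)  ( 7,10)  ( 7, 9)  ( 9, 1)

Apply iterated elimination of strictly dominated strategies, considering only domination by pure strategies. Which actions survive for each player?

P2 drop S (R beats it: A:8>0 B:8>6 C:12>6 D:10>9 E:10>9)
P2 drop T (P beats it: A:9>2 B:5>4 C:9>7 D:12>4 E:7>1)
P1 drop A (D beats it: P:10>8 Q:11>0 R:11>1)
P1 drop B (C beats it: P:3>0 Q:12>8 R:9>2)
P1 drop E (C beats it: P:3>1 Q:12>3 R:9>7)
P1→{C,D} P2→{P,Q,R}

Survivors P1:{C,D} P2:{P,Q,R}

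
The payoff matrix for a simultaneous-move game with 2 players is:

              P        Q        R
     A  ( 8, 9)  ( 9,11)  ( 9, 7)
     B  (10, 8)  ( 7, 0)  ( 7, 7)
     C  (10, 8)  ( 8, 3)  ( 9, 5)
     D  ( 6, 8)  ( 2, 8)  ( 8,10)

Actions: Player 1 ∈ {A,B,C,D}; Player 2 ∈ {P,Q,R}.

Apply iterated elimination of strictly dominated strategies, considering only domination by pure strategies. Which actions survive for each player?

IESDS → P1:{A,B,C} P2:{P,Q}

P1 drop D (A beats it: P:8>6 Q:9>2 R:9>8)
P2 drop R (P beats it: A:9>7 B:8>7 C:8>5)
P1→{A,B,C} P2→{P,Q}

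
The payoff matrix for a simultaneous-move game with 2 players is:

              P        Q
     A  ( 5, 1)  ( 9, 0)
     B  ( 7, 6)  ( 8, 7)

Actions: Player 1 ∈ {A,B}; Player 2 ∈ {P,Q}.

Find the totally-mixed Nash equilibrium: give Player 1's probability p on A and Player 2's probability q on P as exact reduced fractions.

p=1/2, q=1/3

P1 indiff ⇒ q·5+(1-q)·9 = q·7+(1-q)·8 ⇒ q(-2) = (1-q)(-1) ⇒ q = 1/3
P2 indiff ⇒ p·1+(1-p)·6 = p·0+(1-p)·7 ⇒ p(1) = (1-p)(1) ⇒ p = 1/2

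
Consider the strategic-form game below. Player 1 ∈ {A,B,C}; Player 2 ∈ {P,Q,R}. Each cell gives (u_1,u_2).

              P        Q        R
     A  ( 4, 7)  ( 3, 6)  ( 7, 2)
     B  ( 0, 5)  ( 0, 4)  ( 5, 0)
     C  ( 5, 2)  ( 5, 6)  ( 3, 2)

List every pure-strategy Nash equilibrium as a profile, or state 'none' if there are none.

(A,P): not NE [P1→C gives 5>4]
(A,Q): not NE [P1→C gives 5>3; P2→P gives 7>6]
(A,R): not NE [P2→P gives 7>2]
(B,P): not NE [P1→C gives 5>0]
(B,Q): not NE [P1→C gives 5>0; P2→P gives 5>4]
(B,R): not NE [P1→A gives 7>5; P2→P gives 5>0]
(C,P): not NE [P2→Q gives 6>2]
(C,Q): NE
(C,R): not NE [P1→A gives 7>3; P2→Q gives 6>2]

Nash profiles: (C,Q)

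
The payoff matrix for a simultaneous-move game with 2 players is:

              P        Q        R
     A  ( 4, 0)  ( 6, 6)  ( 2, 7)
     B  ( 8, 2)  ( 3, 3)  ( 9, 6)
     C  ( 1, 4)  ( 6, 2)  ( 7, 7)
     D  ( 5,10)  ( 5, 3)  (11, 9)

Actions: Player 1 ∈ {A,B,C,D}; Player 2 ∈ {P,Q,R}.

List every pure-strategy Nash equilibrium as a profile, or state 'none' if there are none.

(A,P): not NE [P1→B gives 8>4; P2→R gives 7>0]
(A,Q): not NE [P2→R gives 7>6]
(A,R): not NE [P1→D gives 11>2]
(B,P): not NE [P2→R gives 6>2]
(B,Q): not NE [P1→C gives 6>3; P2→R gives 6>3]
(B,R): not NE [P1→D gives 11>9]
(C,P): not NE [P1→B gives 8>1; P2→R gives 7>4]
(C,Q): not NE [P2→R gives 7>2]
(C,R): not NE [P1→D gives 11>7]
(D,P): not NE [P1→B gives 8>5]
(D,Q): not NE [P1→C gives 6>5; P2→P gives 10>3]
(D,R): not NE [P2→P gives 10>9]

Equilibria: none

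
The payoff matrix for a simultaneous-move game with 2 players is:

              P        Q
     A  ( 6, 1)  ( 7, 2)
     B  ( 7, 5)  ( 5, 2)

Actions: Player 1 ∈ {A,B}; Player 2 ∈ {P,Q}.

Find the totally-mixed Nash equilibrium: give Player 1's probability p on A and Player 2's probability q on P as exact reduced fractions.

P1 mixes 3/4 on A; P2 mixes 2/3 on P

P1 indiff ⇒ q·6+(1-q)·7 = q·7+(1-q)·5 ⇒ q(-1) = (1-q)(-2) ⇒ q = 2/3
P2 indiff ⇒ p·1+(1-p)·5 = p·2+(1-p)·2 ⇒ p(-1) = (1-p)(-3) ⇒ p = 3/4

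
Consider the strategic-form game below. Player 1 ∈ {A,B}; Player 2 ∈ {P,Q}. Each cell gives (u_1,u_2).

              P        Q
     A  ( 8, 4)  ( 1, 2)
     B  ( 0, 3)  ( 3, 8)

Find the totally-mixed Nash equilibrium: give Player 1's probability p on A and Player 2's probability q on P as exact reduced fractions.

p=5/7, q=1/5

P1 indiff ⇒ q·8+(1-q)·1 = q·0+(1-q)·3 ⇒ q(8) = (1-q)(2) ⇒ q = 1/5
P2 indiff ⇒ p·4+(1-p)·3 = p·2+(1-p)·8 ⇒ p(2) = (1-p)(5) ⇒ p = 5/7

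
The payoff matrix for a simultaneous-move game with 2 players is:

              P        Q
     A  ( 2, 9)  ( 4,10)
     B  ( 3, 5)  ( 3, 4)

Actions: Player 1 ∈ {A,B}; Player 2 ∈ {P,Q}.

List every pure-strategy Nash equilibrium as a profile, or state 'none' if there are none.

(A,P): not NE [P1→B gives 3>2; P2→Q gives 10>9]
(A,Q): NE
(B,P): NE
(B,Q): not NE [P1→A gives 4>3; P2→P gives 5>4]

Nash profiles: (A,Q), (B,P)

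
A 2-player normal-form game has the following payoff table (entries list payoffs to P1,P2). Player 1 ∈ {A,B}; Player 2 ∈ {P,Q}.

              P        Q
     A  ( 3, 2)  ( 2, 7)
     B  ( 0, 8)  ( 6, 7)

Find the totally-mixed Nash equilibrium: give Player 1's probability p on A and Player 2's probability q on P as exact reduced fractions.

P1 indiff ⇒ q·3+(1-q)·2 = q·0+(1-q)·6 ⇒ q(3) = (1-q)(4) ⇒ q = 4/7
P2 indiff ⇒ p·2+(1-p)·8 = p·7+(1-p)·7 ⇒ p(-5) = (1-p)(-1) ⇒ p = 1/6

p=1/6, q=4/7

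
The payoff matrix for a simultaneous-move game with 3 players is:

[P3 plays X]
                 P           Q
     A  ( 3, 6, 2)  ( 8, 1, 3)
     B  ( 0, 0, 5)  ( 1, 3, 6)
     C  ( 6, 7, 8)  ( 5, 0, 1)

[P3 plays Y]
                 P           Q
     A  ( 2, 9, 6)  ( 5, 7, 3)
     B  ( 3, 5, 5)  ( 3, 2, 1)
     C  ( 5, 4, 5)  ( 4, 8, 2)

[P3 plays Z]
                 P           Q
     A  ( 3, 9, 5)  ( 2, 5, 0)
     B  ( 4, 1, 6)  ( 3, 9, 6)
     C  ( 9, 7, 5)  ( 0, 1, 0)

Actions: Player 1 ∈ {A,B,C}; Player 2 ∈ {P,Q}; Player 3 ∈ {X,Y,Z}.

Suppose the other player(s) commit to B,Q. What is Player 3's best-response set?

BR_3 = {X,Z}

u_3(X vs B,Q) = 6
u_3(Y vs B,Q) = 1
u_3(Z vs B,Q) = 6
max payoff 6 at {X,Z}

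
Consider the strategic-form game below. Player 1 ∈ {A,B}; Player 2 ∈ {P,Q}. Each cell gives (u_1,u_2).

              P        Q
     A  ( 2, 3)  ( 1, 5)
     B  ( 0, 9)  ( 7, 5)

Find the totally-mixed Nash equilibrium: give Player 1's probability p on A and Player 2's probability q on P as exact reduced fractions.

P1 indiff ⇒ q·2+(1-q)·1 = q·0+(1-q)·7 ⇒ q(2) = (1-q)(6) ⇒ q = 3/4
P2 indiff ⇒ p·3+(1-p)·9 = p·5+(1-p)·5 ⇒ p(-2) = (1-p)(-4) ⇒ p = 2/3

(p,q) = (2/3, 3/4)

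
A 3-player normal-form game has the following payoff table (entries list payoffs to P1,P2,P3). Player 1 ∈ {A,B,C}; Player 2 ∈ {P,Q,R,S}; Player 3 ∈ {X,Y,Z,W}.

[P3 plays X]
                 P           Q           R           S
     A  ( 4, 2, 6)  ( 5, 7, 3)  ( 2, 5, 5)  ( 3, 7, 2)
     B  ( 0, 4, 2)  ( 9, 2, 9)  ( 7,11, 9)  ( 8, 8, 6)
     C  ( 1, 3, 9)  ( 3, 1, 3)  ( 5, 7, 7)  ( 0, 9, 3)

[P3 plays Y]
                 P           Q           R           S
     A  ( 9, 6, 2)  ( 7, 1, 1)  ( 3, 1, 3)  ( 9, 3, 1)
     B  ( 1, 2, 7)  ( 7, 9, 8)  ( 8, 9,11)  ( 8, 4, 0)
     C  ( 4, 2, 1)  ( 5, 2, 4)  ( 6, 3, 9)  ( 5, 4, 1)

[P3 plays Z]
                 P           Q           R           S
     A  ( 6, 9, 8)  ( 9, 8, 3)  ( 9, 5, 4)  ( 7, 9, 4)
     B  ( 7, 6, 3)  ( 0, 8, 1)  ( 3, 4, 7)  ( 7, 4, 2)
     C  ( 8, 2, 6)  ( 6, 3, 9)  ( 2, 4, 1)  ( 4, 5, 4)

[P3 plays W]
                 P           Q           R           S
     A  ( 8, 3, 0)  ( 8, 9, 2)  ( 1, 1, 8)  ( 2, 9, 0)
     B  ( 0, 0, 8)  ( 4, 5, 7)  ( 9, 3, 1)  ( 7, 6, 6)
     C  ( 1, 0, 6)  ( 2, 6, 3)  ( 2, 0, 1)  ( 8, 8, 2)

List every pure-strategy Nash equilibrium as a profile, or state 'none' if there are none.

(A,P,X): not NE [P2→S gives 7>2; P3→Z gives 8>6]
(A,P,Y): not NE [P3→Z gives 8>2]
(A,P,Z): not NE [P1→C gives 8>6]
(A,P,W): not NE [P2→S gives 9>3; P3→Z gives 8>0]
(A,Q,X): not NE [P1→B gives 9>5]
(A,Q,Y): not NE [P2→P gives 6>1; P3→Z gives 3>1]
(A,Q,Z): not NE [P2→S gives 9>8]
(A,Q,W): not NE [P3→Z gives 3>2]
(A,R,X): not NE [P1→B gives 7>2; P2→S gives 7>5; P3→W gives 8>5]
(A,R,Y): not NE [P1→B gives 8>3; P2→P gives 6>1; P3→W gives 8>3]
(A,R,Z): not NE [P2→S gives 9>5; P3→W gives 8>4]
(A,R,W): not NE [P1→B gives 9>1; P2→S gives 9>1]
(A,S,X): not NE [P1→B gives 8>3; P3→Z gives 4>2]
(A,S,Y): not NE [P2→P gives 6>3; P3→Z gives 4>1]
(A,S,Z): NE
(A,S,W): not NE [P1→C gives 8>2; P3→Z gives 4>0]
(B,P,X): not NE [P1→A gives 4>0; P2→R gives 11>4; P3→W gives 8>2]
(B,P,Y): not NE [P1→A gives 9>1; P2→R gives 9>2; P3→W gives 8>7]
(B,P,Z): not NE [P1→C gives 8>7; P2→Q gives 8>6; P3→W gives 8>3]
(B,P,W): not NE [P1→A gives 8>0; P2→S gives 6>0]
(B,Q,X): not NE [P2→R gives 11>2]
(B,Q,Y): not NE [P3→X gives 9>8]
(B,Q,Z): not NE [P1→A gives 9>0; P3→X gives 9>1]
(B,Q,W): not NE [P1→A gives 8>4; P2→S gives 6>5; P3→X gives 9>7]
(B,R,X): not NE [P3→Y gives 11>9]
(B,R,Y): NE
(B,R,Z): not NE [P1→A gives 9>3; P2→Q gives 8>4; P3→Y gives 11>7]
(B,R,W): not NE [P2→S gives 6>3; P3→Y gives 11>1]
(B,S,X): not NE [P2→R gives 11>8]
(B,S,Y): not NE [P1→A gives 9>8; P2→R gives 9>4; P3→W gives 6>0]
(B,S,Z): not NE [P2→Q gives 8>4; P3→W gives 6>2]
(B,S,W): not NE [P1→C gives 8>7]
(C,P,X): not NE [P1→A gives 4>1; P2→S gives 9>3]
(C,P,Y): not NE [P1→A gives 9>4; P2→S gives 4>2; P3→X gives 9>1]
(C,P,Z): not NE [P2→S gives 5>2; P3→X gives 9>6]
(C,P,W): not NE [P1→A gives 8>1; P2→S gives 8>0; P3→X gives 9>6]
(C,Q,X): not NE [P1→B gives 9>3; P2→S gives 9>1; P3→Z gives 9>3]
(C,Q,Y): not NE [P1→B gives 7>5; P2→S gives 4>2; P3→Z gives 9>4]
(C,Q,Z): not NE [P1→A gives 9>6; P2→S gives 5>3]
(C,Q,W): not NE [P1→A gives 8>2; P2→S gives 8>6; P3→Z gives 9>3]
(C,R,X): not NE [P1→B gives 7>5; P2→S gives 9>7; P3→Y gives 9>7]
(C,R,Y): not NE [P1→B gives 8>6; P2→S gives 4>3]
(C,R,Z): not NE [P1→A gives 9>2; P2→S gives 5>4; P3→Y gives 9>1]
(C,R,W): not NE [P1→B gives 9>2; P2→S gives 8>0; P3→Y gives 9>1]
(C,S,X): not NE [P1→B gives 8>0; P3→Z gives 4>3]
(C,S,Y): not NE [P1→A gives 9>5; P3→Z gives 4>1]
(C,S,Z): not NE [P1→B gives 7>4]
(C,S,W): not NE [P3→Z gives 4>2]

Nash profiles: (A,S,Z), (B,R,Y)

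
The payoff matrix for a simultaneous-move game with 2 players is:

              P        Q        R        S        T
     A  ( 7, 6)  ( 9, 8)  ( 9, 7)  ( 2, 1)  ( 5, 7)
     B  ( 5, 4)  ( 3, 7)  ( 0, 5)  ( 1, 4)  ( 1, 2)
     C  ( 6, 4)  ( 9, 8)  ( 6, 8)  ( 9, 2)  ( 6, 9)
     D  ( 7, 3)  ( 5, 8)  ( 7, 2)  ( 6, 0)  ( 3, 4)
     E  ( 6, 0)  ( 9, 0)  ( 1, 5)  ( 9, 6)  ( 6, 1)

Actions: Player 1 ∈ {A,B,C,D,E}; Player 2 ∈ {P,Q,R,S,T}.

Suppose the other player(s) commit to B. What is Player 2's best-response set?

u_2(P vs B) = 4
u_2(Q vs B) = 7
u_2(R vs B) = 5
u_2(S vs B) = 4
u_2(T vs B) = 2
max payoff 7 at {Q}

P2 best: {Q}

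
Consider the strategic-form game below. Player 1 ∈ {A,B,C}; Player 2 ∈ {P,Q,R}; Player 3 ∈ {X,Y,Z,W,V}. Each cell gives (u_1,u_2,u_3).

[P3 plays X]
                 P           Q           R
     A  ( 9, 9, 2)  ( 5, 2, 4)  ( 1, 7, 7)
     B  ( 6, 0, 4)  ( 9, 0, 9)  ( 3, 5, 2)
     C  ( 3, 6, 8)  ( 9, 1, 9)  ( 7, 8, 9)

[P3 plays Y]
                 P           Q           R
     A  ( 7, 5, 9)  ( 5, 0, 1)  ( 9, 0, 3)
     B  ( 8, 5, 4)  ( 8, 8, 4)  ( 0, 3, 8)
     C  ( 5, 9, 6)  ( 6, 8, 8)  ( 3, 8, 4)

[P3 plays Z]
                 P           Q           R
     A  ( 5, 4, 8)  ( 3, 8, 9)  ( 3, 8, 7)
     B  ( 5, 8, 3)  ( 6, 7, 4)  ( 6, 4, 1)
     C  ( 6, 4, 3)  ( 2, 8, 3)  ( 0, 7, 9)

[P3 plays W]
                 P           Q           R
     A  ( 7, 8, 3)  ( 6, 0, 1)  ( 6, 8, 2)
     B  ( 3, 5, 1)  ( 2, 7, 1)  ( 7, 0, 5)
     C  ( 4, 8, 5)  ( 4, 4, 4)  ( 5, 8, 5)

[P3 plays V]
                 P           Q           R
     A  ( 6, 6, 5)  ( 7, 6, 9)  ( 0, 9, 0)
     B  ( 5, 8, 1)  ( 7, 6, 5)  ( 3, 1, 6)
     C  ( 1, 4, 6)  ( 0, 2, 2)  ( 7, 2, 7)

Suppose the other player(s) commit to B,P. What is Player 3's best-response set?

BR_3 = {X,Y}

u_3(X vs B,P) = 4
u_3(Y vs B,P) = 4
u_3(Z vs B,P) = 3
u_3(W vs B,P) = 1
u_3(V vs B,P) = 1
max payoff 4 at {X,Y}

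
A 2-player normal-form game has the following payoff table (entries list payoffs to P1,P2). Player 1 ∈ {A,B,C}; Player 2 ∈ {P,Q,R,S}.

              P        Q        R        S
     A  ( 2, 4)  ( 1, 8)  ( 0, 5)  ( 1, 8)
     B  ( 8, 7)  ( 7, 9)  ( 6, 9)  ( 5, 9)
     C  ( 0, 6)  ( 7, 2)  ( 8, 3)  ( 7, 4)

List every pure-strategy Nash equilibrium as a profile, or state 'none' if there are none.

NE set: (B,Q)

(A,P): not NE [P1→B gives 8>2; P2→S gives 8>4]
(A,Q): not NE [P1→C gives 7>1]
(A,R): not NE [P1→C gives 8>0; P2→S gives 8>5]
(A,S): not NE [P1→C gives 7>1]
(B,P): not NE [P2→S gives 9>7]
(B,Q): NE
(B,R): not NE [P1→C gives 8>6]
(B,S): not NE [P1→C gives 7>5]
(C,P): not NE [P1→B gives 8>0]
(C,Q): not NE [P2→P gives 6>2]
(C,R): not NE [P2→P gives 6>3]
(C,S): not NE [P2→P gives 6>4]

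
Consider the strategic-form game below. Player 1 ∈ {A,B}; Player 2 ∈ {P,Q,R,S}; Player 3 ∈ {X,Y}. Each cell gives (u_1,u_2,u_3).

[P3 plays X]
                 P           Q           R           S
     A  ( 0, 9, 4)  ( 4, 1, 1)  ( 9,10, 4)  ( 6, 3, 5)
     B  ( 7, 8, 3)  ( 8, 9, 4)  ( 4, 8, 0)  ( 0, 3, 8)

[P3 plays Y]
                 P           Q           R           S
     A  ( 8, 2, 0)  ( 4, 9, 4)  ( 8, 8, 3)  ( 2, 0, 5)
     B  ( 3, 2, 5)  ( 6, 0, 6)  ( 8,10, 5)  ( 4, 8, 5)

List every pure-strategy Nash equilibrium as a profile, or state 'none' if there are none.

(A,P,X): not NE [P1→B gives 7>0; P2→R gives 10>9]
(A,P,Y): not NE [P2→Q gives 9>2; P3→X gives 4>0]
(A,Q,X): not NE [P1→B gives 8>4; P2→R gives 10>1; P3→Y gives 4>1]
(A,Q,Y): not NE [P1→B gives 6>4]
(A,R,X): NE
(A,R,Y): not NE [P2→Q gives 9>8; P3→X gives 4>3]
(A,S,X): not NE [P2→R gives 10>3]
(A,S,Y): not NE [P1→B gives 4>2; P2→Q gives 9>0]
(B,P,X): not NE [P2→Q gives 9>8; P3→Y gives 5>3]
(B,P,Y): not NE [P1→A gives 8>3; P2→R gives 10>2]
(B,Q,X): not NE [P3→Y gives 6>4]
(B,Q,Y): not NE [P2→R gives 10>0]
(B,R,X): not NE [P1→A gives 9>4; P2→Q gives 9>8; P3→Y gives 5>0]
(B,R,Y): NE
(B,S,X): not NE [P1→A gives 6>0; P2→Q gives 9>3]
(B,S,Y): not NE [P2→R gives 10>8; P3→X gives 8>5]

Nash profiles: (A,R,X), (B,R,Y)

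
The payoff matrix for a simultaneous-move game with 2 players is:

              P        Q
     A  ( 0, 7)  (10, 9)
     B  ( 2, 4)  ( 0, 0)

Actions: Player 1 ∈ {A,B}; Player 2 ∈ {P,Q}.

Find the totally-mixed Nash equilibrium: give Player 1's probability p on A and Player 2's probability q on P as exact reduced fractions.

p=2/3, q=5/6

P1 indiff ⇒ q·0+(1-q)·10 = q·2+(1-q)·0 ⇒ q(-2) = (1-q)(-10) ⇒ q = 5/6
P2 indiff ⇒ p·7+(1-p)·4 = p·9+(1-p)·0 ⇒ p(-2) = (1-p)(-4) ⇒ p = 2/3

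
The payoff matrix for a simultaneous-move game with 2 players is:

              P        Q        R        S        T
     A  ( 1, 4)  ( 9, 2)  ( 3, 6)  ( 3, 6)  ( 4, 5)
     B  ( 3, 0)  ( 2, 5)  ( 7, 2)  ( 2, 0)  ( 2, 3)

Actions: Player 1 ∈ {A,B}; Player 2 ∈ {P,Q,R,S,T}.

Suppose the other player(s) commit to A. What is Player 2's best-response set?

u_2(P vs A) = 4
u_2(Q vs A) = 2
u_2(R vs A) = 6
u_2(S vs A) = 6
u_2(T vs A) = 5
max payoff 6 at {R,S}

P2 best: {R,S}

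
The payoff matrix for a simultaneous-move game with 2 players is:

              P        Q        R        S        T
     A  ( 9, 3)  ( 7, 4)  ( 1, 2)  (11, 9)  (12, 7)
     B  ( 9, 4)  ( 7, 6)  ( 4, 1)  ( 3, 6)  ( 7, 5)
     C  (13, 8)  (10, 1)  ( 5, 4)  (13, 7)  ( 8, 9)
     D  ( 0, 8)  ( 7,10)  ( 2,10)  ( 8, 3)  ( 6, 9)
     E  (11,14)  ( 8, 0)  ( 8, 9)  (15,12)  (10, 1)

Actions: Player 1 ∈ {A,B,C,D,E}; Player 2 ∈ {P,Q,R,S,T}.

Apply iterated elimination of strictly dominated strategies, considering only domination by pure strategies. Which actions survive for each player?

Survivors P1:{A,C,E} P2:{P,S,T}

P1 drop B (C beats it: P:13>9 Q:10>7 R:5>4 S:13>3 T:8>7)
P1 drop D (C beats it: P:13>0 Q:10>7 R:5>2 S:13>8 T:8>6)
P2 drop Q (S beats it: A:9>4 C:7>1 E:12>0)
P2 drop R (P beats it: A:3>2 C:8>4 E:14>9)
P1→{A,C,E} P2→{P,S,T}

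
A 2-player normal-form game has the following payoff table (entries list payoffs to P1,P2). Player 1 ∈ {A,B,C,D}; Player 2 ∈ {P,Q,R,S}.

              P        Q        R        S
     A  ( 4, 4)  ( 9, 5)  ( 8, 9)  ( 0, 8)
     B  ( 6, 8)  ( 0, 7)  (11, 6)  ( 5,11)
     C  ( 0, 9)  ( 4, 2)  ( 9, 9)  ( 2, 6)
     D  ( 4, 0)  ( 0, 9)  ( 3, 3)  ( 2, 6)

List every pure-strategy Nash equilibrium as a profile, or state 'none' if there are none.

NE set: (B,S)

(A,P): not NE [P1→B gives 6>4; P2→R gives 9>4]
(A,Q): not NE [P2→R gives 9>5]
(A,R): not NE [P1→B gives 11>8]
(A,S): not NE [P1→B gives 5>0; P2→R gives 9>8]
(B,P): not NE [P2→S gives 11>8]
(B,Q): not NE [P1→A gives 9>0; P2→S gives 11>7]
(B,R): not NE [P2→S gives 11>6]
(B,S): NE
(C,P): not NE [P1→B gives 6>0]
(C,Q): not NE [P1→A gives 9>4; P2→R gives 9>2]
(C,R): not NE [P1→B gives 11>9]
(C,S): not NE [P1→B gives 5>2; P2→R gives 9>6]
(D,P): not NE [P1→B gives 6>4; P2→Q gives 9>0]
(D,Q): not NE [P1→A gives 9>0]
(D,R): not NE [P1→B gives 11>3; P2→Q gives 9>3]
(D,S): not NE [P1→B gives 5>2; P2→Q gives 9>6]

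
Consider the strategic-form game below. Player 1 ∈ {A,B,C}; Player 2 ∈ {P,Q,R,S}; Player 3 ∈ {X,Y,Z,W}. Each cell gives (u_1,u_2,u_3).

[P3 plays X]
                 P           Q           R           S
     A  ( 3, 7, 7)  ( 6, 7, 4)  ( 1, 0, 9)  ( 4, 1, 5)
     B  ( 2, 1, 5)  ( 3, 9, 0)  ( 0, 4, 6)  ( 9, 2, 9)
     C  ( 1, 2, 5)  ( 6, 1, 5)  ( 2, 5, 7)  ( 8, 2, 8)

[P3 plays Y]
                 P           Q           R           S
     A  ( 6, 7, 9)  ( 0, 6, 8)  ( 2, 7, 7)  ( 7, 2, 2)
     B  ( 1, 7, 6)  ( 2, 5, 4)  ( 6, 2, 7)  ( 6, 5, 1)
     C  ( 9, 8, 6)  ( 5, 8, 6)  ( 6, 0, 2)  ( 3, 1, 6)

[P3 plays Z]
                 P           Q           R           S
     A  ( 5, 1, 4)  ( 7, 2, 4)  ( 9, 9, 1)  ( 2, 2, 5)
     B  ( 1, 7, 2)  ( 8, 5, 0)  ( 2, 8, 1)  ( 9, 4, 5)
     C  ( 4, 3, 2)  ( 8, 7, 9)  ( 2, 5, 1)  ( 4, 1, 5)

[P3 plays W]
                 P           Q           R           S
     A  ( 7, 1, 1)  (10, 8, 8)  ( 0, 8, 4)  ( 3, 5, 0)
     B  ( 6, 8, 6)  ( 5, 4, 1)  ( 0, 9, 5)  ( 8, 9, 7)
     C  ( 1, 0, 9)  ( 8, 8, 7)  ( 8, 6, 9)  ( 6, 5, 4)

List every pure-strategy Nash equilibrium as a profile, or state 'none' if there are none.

Nash profiles: (A,Q,W), (C,Q,Z)

(A,P,X): not NE [P3→Y gives 9>7]
(A,P,Y): not NE [P1→C gives 9>6]
(A,P,Z): not NE [P2→R gives 9>1; P3→Y gives 9>4]
(A,P,W): not NE [P2→R gives 8>1; P3→Y gives 9>1]
(A,Q,X): not NE [P3→W gives 8>4]
(A,Q,Y): not NE [P1→C gives 5>0; P2→R gives 7>6]
(A,Q,Z): not NE [P1→C gives 8>7; P2→R gives 9>2; P3→W gives 8>4]
(A,Q,W): NE
(A,R,X): not NE [P1→C gives 2>1; P2→Q gives 7>0]
(A,R,Y): not NE [P1→C gives 6>2; P3→X gives 9>7]
(A,R,Z): not NE [P3→X gives 9>1]
(A,R,W): not NE [P1→C gives 8>0; P3→X gives 9>4]
(A,S,X): not NE [P1→B gives 9>4; P2→Q gives 7>1]
(A,S,Y): not NE [P2→R gives 7>2; P3→Z gives 5>2]
(A,S,Z): not NE [P1→B gives 9>2; P2→R gives 9>2]
(A,S,W): not NE [P1→B gives 8>3; P2→R gives 8>5; P3→Z gives 5>0]
(B,P,X): not NE [P1→A gives 3>2; P2→Q gives 9>1; P3→W gives 6>5]
(B,P,Y): not NE [P1→C gives 9>1]
(B,P,Z): not NE [P1→A gives 5>1; P2→R gives 8>7; P3→W gives 6>2]
(B,P,W): not NE [P1→A gives 7>6; P2→S gives 9>8]
(B,Q,X): not NE [P1→C gives 6>3; P3→Y gives 4>0]
(B,Q,Y): not NE [P1→C gives 5>2; P2→P gives 7>5]
(B,Q,Z): not NE [P2→R gives 8>5; P3→Y gives 4>0]
(B,Q,W): not NE [P1→A gives 10>5; P2→S gives 9>4; P3→Y gives 4>1]
(B,R,X): not NE [P1→C gives 2>0; P2→Q gives 9>4; P3→Y gives 7>6]
(B,R,Y): not NE [P2→P gives 7>2]
(B,R,Z): not NE [P1→A gives 9>2; P3→Y gives 7>1]
(B,R,W): not NE [P1→C gives 8>0; P3→Y gives 7>5]
(B,S,X): not NE [P2→Q gives 9>2]
(B,S,Y): not NE [P1→A gives 7>6; P2→P gives 7>5; P3→X gives 9>1]
(B,S,Z): not NE [P2→R gives 8>4; P3→X gives 9>5]
(B,S,W): not NE [P3→X gives 9>7]
(C,P,X): not NE [P1→A gives 3>1; P2→R gives 5>2; P3→W gives 9>5]
(C,P,Y): not NE [P3→W gives 9>6]
(C,P,Z): not NE [P1→A gives 5>4; P2→Q gives 7>3; P3→W gives 9>2]
(C,P,W): not NE [P1→A gives 7>1; P2→Q gives 8>0]
(C,Q,X): not NE [P2→R gives 5>1; P3→Z gives 9>5]
(C,Q,Y): not NE [P3→Z gives 9>6]
(C,Q,Z): NE
(C,Q,W): not NE [P1→A gives 10>8; P3→Z gives 9>7]
(C,R,X): not NE [P3→W gives 9>7]
(C,R,Y): not NE [P2→Q gives 8>0; P3→W gives 9>2]
(C,R,Z): not NE [P1→A gives 9>2; P2→Q gives 7>5; P3→W gives 9>1]
(C,R,W): not NE [P2→Q gives 8>6]
(C,S,X): not NE [P1→B gives 9>8; P2→R gives 5>2]
(C,S,Y): not NE [P1→A gives 7>3; P2→Q gives 8>1; P3→X gives 8>6]
(C,S,Z): not NE [P1→B gives 9>4; P2→Q gives 7>1; P3→X gives 8>5]
(C,S,W): not NE [P1→B gives 8>6; P2→Q gives 8>5; P3→X gives 8>4]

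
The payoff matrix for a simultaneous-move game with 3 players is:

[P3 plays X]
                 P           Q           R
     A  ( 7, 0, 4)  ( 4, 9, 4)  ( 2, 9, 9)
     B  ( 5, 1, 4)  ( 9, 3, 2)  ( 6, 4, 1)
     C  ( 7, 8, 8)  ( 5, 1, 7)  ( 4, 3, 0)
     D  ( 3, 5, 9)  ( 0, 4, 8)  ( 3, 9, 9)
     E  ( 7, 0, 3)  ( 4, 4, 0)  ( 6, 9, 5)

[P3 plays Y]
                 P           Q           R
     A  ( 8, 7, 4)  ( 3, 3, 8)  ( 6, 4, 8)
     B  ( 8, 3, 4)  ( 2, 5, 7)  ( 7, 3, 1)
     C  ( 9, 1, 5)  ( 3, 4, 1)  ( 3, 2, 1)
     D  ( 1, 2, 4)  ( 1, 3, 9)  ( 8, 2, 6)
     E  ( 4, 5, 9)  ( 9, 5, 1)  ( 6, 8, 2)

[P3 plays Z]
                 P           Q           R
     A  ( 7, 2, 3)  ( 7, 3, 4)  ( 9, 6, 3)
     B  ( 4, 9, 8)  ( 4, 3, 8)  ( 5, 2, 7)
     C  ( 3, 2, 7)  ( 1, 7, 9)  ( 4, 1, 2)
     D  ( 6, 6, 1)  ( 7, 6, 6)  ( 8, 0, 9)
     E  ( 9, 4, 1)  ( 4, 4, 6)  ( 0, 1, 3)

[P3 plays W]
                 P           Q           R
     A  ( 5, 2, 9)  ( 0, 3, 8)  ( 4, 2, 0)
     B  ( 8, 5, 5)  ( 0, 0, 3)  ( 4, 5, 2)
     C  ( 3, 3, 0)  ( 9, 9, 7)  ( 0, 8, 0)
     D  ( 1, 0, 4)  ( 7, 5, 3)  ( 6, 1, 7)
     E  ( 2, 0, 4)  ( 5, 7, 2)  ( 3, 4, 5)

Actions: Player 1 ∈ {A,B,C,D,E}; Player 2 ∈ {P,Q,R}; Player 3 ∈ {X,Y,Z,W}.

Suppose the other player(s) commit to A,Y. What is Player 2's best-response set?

u_2(P vs A,Y) = 7
u_2(Q vs A,Y) = 3
u_2(R vs A,Y) = 4
max payoff 7 at {P}

P2 best: {P}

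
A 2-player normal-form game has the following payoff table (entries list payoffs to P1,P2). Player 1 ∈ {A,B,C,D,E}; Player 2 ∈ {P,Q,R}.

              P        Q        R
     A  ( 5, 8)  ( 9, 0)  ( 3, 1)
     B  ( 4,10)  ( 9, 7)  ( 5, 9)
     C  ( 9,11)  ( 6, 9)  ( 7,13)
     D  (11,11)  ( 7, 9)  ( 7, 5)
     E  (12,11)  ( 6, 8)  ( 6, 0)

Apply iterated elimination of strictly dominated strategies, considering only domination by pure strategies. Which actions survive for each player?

P2 drop Q (P beats it: A:8>0 B:10>7 C:11>9 D:11>9 E:11>8)
P1 drop A (C beats it: P:9>5 R:7>3)
P1 drop B (C beats it: P:9>4 R:7>5)
P1→{C,D,E} P2→{P,R}

IESDS → P1:{C,D,E} P2:{P,R}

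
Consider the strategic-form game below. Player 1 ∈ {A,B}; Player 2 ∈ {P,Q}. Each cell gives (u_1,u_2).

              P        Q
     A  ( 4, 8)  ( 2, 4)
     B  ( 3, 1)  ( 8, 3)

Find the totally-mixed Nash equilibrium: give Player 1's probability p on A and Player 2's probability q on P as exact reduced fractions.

p=1/3, q=6/7

P1 indiff ⇒ q·4+(1-q)·2 = q·3+(1-q)·8 ⇒ q(1) = (1-q)(6) ⇒ q = 6/7
P2 indiff ⇒ p·8+(1-p)·1 = p·4+(1-p)·3 ⇒ p(4) = (1-p)(2) ⇒ p = 1/3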